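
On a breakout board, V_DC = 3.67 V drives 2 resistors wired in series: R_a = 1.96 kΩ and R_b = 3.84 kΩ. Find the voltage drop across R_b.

Total series resistance ΣR = 1.96 + 3.84 = 5.800 kΩ.
By the voltage-divider rule, V = 3.67 × 3.840/5.800 = 2.430 V.

V ≈ 2.43 V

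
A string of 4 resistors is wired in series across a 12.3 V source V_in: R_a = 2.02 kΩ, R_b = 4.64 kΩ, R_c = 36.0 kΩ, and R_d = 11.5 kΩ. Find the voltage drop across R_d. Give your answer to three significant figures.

ΣR = 2.02 + 4.64 + 36.0 + 11.5 = 54.16 kΩ.
By the voltage-divider rule, V = 12.3 × 11.50/54.16 = 2.612 V.

V ≈ 2.61 V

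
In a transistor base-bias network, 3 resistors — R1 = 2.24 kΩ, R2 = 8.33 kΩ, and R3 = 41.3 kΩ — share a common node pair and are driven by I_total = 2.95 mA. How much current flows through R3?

I ≈ 0.121 mA

Conductances: ΣG = 1/2.24 + 1/8.33 + 1/41.3 = 0.5907 (1/kΩ).
R3 takes the fraction G_k/ΣG = 0.02421/0.5907 = 0.04099, so I = 2.95 × 0.04099 = 0.1209 mA.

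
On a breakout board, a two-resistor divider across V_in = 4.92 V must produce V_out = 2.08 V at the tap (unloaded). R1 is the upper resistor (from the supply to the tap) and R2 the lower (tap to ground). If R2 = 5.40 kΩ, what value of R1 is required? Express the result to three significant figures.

The divider ratio is R2/(R1+R2) = 2.08/4.92 = 0.4228.
R1 = R2·(1/k − 1) = 5.40 × 1.365 = 7.373 kΩ.

R1 ≈ 7.37 kΩ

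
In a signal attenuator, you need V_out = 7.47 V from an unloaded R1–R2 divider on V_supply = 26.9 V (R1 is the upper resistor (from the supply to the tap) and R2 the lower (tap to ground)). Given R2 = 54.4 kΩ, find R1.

R1 ≈ 141 kΩ

V_out/V_supply = R2/(R1+R2) = 0.2777.
So R1 = R2 · (V_supply/V_out − 1) = 54.4 × (26.9/7.47 − 1) = 54.4 × 2.601 = 141.5 kΩ.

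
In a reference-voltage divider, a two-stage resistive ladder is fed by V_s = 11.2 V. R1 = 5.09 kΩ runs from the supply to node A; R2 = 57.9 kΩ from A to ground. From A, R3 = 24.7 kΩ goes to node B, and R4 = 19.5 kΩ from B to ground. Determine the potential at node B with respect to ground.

The second stage (R3 + R4 = 44.20 kΩ) loads node A in parallel with R2.
R2 ‖ (R3+R4) = 25.07 kΩ.
V_A = 11.2 × 25.07/(5.09 + 25.07) = 9.310 V.
Then the unloaded second divider: V_B = V_A × R4/(R3+R4) = 9.310 × 0.4412 = 4.107 V.

V_B ≈ 4.11 V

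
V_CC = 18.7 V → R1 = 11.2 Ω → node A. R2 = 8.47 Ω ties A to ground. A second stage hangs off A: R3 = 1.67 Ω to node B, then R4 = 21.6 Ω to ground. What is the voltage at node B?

V_B ≈ 6.19 V

Looking into the second stage from A: R3 + R4 = 23.27 Ω appears in parallel with R2.
Effective lower resistance at A: R2 ‖ 23.27 = 6.210 Ω.
So V_A = 18.7 × 0.3567 = 6.670 V.
V_B = V_A × 0.9282 = 6.191 V.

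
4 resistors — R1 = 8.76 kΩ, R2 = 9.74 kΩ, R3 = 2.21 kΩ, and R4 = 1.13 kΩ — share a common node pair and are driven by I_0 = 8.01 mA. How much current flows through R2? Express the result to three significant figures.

I ≈ 0.529 mA

ΣG = 1/8.76 + 1/9.74 + 1/2.21 + 1/1.13 = 1.554.
By the current-divider rule, I = I_0 · G_k/ΣG = 8.01 × 0.06606 = 0.5291 mA.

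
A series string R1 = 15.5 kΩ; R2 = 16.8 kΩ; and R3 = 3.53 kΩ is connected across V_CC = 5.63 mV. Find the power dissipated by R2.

ΣR = 35.83 kΩ → I = 5.63/35.83 = 0.1571 µA.
P = I²R = 0.02469 × 16.8 = 0.4148 nW.

P ≈ 0.415 nW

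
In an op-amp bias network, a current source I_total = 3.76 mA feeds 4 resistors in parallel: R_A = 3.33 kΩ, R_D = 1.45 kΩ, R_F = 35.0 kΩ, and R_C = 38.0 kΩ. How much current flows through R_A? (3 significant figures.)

Conductances: ΣG = 1/3.33 + 1/1.45 + 1/35.0 + 1/38.0 = 1.045 (1/kΩ).
Current divider: I(R_A) = I_total · G_k/ΣG = 3.76 × (0.3003/1.045) = 3.76 × 0.2874 = 1.081 mA.

I ≈ 1.08 mA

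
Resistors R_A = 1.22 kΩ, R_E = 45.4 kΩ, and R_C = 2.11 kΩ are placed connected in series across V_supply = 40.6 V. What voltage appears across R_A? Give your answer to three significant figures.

V ≈ 1.02 V

ΣR = 1.22 + 45.4 + 2.11 = 48.73 kΩ.
Voltage divider: V = V_supply · (1.220 / 48.73) = 40.6 × 0.02504 = 1.016 V.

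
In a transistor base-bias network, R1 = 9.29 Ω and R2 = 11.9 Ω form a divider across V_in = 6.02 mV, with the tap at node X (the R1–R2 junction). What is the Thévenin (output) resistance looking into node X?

R_th ≈ 5.22 Ω

Looking into X with the source shorted: R_th = R1·R2/(R1+R2) = 9.290 × 11.9/21.19 = 5.217 Ω.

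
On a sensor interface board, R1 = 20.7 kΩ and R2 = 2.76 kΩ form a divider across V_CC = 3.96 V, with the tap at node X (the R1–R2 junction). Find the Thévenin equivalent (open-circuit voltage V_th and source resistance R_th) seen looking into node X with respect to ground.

V_th ≈ 0.466 V, R_th ≈ 2.44 kΩ

V_th is the unloaded tap voltage: V_CC · R2/(R1+R2) = 3.96 × 0.1176 = 0.4659 V.
Zeroing V_CC shorts the top of R1 to ground, so R_th = R1 ‖ R2 = 2.435 kΩ.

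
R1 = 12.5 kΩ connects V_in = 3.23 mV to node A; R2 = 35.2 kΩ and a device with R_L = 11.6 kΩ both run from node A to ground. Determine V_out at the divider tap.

V_out ≈ 1.33 mV

First combine the lower leg with the load: R2 ‖ R_L = 8.725 kΩ.
Voltage divider with the loaded lower leg: V_out = 3.23 × 8.725/(12.5 + 8.725) = 3.23 × 0.4111 = 1.328 mV.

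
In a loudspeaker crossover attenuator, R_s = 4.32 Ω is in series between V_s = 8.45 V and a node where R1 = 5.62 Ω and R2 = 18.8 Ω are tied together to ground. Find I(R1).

Parallel bank: R_p = 1/(1/5.62 + 1/18.8) = 4.327 Ω.
Node voltage V_A = V_s · R_p/(R_s + R_p) = 8.45 × 0.5004 = 4.228 V.
Branch current I = V_A/R1 = 4.228/5.62 = 0.7524 A.

I ≈ 0.752 A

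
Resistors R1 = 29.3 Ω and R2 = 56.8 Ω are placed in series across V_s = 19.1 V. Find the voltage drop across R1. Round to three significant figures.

V ≈ 6.50 V

ΣR = 29.3 + 56.8 = 86.10 Ω.
Voltage divider: V = V_s · (29.30 / 86.10) = 19.1 × 0.3403 = 6.500 V.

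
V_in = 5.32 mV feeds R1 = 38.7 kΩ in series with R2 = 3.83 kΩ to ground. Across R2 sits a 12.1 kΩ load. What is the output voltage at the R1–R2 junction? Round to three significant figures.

The load sits in parallel with R2, giving an effective lower resistance R2' = R2·R_L/(R2+R_L) = 2.909 kΩ.
Voltage divider with the loaded lower leg: V_out = 5.32 × 2.909/(38.7 + 2.909) = 5.32 × 0.06992 = 0.3720 mV.

V_out ≈ 0.372 mV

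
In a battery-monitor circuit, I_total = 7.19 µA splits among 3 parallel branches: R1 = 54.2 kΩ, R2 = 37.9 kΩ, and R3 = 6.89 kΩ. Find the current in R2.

Total conductance ΣG = 1/54.2 + 1/37.9 + 1/6.89 = 0.1900 (units of 1/kΩ).
R2 takes the fraction G_k/ΣG = 0.02639/0.1900 = 0.1389, so I = 7.19 × 0.1389 = 0.9986 µA.

I ≈ 0.999 µA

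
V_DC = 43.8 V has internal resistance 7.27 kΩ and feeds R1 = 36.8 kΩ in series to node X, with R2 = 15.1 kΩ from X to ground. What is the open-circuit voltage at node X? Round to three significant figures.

R1' = 7.27 + 36.8 = 44.07 kΩ (source resistance + R1).
Open-circuit (no load on X): V_th = V_DC · R2/(R1' + R2) = 43.8 × 15.1/(44.07 + 15.1) = 11.18 V.

V_th ≈ 11.2 V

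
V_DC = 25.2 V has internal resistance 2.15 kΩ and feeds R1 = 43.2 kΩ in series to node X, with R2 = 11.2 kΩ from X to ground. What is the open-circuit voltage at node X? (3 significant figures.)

R1' = 2.15 + 43.2 = 45.35 kΩ (source resistance + R1).
Open-circuit (no load on X): V_th = V_DC · R2/(R1' + R2) = 25.2 × 11.2/(45.35 + 11.2) = 4.991 V.

V_th ≈ 4.99 V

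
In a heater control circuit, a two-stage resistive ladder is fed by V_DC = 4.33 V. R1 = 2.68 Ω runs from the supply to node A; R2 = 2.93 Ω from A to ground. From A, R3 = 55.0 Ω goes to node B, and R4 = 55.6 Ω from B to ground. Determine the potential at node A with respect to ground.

V_A ≈ 2.23 V

The second stage (R3 + R4 = 110.6 Ω) loads node A in parallel with R2.
R2 ‖ (R3+R4) = 2.854 Ω.
V_A = 4.33 × 2.854/(2.68 + 2.854) = 2.233 V.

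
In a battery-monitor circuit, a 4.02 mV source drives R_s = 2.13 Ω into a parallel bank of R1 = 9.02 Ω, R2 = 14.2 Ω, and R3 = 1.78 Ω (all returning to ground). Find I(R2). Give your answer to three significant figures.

I ≈ 0.110 mA

Parallel bank: R_p = 1/(1/9.02 + 1/14.2 + 1/1.78) = 1.346 Ω.
Node voltage V_A = V_supply · R_p/(R_s + R_p) = 4.02 × 0.3872 = 1.556 mV.
Branch current I = V_A/R2 = 1.556/14.2 = 0.1096 mA.
(Check via current divider: I_total = 1.157 mA; share G_k/ΣG = 0.09477 → same result.)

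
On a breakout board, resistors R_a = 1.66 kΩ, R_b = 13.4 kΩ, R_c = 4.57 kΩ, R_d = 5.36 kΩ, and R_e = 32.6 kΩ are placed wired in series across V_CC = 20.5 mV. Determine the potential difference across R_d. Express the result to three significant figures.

ΣR = 1.66 + 13.4 + 4.57 + 5.36 + 32.6 = 57.59 kΩ.
Voltage divider: V = V_CC · (5.360 / 57.59) = 20.5 × 0.09307 = 1.908 mV.

V ≈ 1.91 mV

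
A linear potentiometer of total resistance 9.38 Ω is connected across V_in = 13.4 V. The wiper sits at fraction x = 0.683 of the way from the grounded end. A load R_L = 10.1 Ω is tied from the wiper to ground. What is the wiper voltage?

Lower segment x·R_p = 6.407 Ω; upper segment (1−x)·R_p = 2.973 Ω.
R_L loads the lower segment: effective lower R = 3.920 Ω.
V_out = 13.4 × 3.920/(2.973 + 3.920) = 7.620 V.

V_out ≈ 7.62 V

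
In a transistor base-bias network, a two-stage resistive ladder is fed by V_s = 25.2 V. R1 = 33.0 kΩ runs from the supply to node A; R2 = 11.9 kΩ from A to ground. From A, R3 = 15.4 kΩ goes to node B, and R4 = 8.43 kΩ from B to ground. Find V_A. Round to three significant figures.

Node A sees R2 in parallel with the series input of stage 2, R3 + R4 = 23.83 kΩ.
R2 ‖ (R3+R4) = 7.937 kΩ.
So V_A = 25.2 × 0.1939 = 4.886 V.

V_A ≈ 4.89 V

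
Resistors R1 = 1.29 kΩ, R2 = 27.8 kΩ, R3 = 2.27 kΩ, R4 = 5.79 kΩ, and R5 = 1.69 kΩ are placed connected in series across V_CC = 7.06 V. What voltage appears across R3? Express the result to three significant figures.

V ≈ 0.413 V

Series total: ΣR = 1.29 + 27.8 + 2.27 + 5.79 + 1.69 = 38.84 kΩ.
V = V_CC · R/ΣR = 7.06 × 0.05844 = 0.4126 V.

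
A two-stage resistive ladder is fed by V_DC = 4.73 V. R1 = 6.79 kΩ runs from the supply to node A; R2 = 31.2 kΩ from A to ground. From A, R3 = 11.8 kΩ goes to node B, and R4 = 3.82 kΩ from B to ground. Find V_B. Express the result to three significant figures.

Node A sees R2 in parallel with the series input of stage 2, R3 + R4 = 15.62 kΩ.
R2 ‖ (R3+R4) = 10.41 kΩ.
So V_A = 4.73 × 0.6052 = 2.863 V.
Stage 2 is unloaded, so V_B = V_A · R4/(R3+R4) = 2.863 × 3.82/15.62 = 0.7001 V.

V_B ≈ 0.700 V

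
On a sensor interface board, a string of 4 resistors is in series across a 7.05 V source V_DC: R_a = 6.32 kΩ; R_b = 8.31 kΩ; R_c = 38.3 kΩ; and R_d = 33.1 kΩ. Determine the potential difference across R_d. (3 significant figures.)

V ≈ 2.71 V

Series total: ΣR = 6.32 + 8.31 + 38.3 + 33.1 = 86.03 kΩ.
By the voltage-divider rule, V = 7.05 × 33.10/86.03 = 2.712 V.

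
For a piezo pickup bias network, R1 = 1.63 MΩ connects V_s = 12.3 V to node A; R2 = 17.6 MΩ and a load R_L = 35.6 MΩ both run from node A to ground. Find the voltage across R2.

V_out ≈ 10.8 V

First combine the lower leg with the load: R2 ‖ R_L = 11.78 MΩ.
Then V_out = V_s · R2'/(R1 + R2') = 12.3 × 11.78/13.41 = 10.80 V.
(Unloaded it would be 11.3 V; the load pulls it down.)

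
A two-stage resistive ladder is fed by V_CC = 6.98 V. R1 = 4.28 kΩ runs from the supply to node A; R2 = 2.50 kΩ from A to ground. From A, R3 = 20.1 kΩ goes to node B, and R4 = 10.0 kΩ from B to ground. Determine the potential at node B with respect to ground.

V_B ≈ 0.812 V

Node A sees R2 in parallel with the series input of stage 2, R3 + R4 = 30.10 kΩ.
R2 ‖ (R3+R4) = 2.308 kΩ.
First divider: V_A = V_CC · 2.308/(4.28 + 2.308) = 2.446 V.
Then the unloaded second divider: V_B = V_A × R4/(R3+R4) = 2.446 × 0.3322 = 0.8125 V.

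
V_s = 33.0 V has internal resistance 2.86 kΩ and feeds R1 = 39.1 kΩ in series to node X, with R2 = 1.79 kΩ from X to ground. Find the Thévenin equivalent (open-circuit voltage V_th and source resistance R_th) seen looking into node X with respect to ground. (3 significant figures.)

R1' = 2.86 + 39.1 = 41.96 kΩ (source resistance + R1).
With X open, the divider is unloaded: V_th = 33.0 × 1.79/43.75 = 1.350 V.
Zeroing V_s shorts the top of R1' to ground, so R_th = R1' ‖ R2 = 1.717 kΩ.

V_th ≈ 1.35 V, R_th ≈ 1.72 kΩ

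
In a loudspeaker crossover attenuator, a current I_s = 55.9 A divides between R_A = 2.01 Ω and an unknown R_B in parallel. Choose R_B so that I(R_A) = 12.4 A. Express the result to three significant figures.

R_B ≈ 0.573 Ω

The fraction through R_A equals R_B/(R_A+R_B).
With f = 0.2218, R_B = R_A · f/(1−f) = 2.01 × 0.2851 = 0.5730 Ω.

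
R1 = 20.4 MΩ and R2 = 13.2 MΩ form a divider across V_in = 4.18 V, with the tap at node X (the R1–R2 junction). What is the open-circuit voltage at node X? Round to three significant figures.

With X open, the divider is unloaded: V_th = 4.18 × 13.2/33.60 = 1.642 V.

V_th ≈ 1.64 V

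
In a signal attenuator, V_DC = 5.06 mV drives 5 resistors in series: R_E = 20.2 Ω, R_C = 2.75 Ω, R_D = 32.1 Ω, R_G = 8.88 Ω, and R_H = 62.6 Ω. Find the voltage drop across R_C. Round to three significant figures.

ΣR = 20.2 + 2.75 + 32.1 + 8.88 + 62.6 = 126.5 Ω.
By the voltage-divider rule, V = 5.06 × 2.750/126.5 = 0.1100 mV.

V ≈ 0.110 mV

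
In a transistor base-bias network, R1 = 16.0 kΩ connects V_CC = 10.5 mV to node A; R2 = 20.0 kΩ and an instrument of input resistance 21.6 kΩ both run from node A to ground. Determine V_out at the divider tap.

First combine the lower leg with the load: R2 ‖ R_L = 10.38 kΩ.
Then V_out = V_CC · R2'/(R1 + R2') = 10.5 × 10.38/26.38 = 4.133 mV.

V_out ≈ 4.13 mV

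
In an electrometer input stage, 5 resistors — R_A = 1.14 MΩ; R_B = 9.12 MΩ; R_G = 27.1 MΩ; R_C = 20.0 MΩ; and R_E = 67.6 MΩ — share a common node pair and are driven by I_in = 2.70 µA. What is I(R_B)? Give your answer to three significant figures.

I ≈ 0.272 µA

Conductances: ΣG = 1/1.14 + 1/9.12 + 1/27.1 + 1/20.0 + 1/67.6 = 1.089 (1/MΩ).
R_B takes the fraction G_k/ΣG = 0.1096/1.089 = 0.1007, so I = 2.70 × 0.1007 = 0.2720 µA.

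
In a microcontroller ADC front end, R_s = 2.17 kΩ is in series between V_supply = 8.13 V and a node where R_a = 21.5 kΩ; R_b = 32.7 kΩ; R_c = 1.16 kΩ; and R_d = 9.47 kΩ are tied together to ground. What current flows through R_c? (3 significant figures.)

I ≈ 2.15 mA

Parallel bank: R_p = 1/(1/21.5 + 1/32.7 + 1/1.16 + 1/9.47) = 0.9572 kΩ.
V_A = 8.13 × 0.9572/3.127 = 2.488 V.
Branch current I = V_A/R_c = 2.488/1.16 = 2.145 mA.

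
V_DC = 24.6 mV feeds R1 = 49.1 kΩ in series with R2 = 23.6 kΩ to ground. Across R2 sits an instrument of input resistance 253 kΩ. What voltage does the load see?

V_out ≈ 7.51 mV

The load sits in parallel with R2, giving an effective lower resistance R2' = R2·R_L/(R2+R_L) = 21.59 kΩ.
Voltage divider with the loaded lower leg: V_out = 24.6 × 21.59/(49.1 + 21.59) = 24.6 × 0.3054 = 7.512 mV.
(Unloaded it would be 7.99 mV; the load pulls it down.)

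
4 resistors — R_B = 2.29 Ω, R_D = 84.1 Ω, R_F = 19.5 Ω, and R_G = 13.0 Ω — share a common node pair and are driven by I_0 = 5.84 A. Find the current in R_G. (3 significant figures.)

Total conductance ΣG = 1/2.29 + 1/84.1 + 1/19.5 + 1/13.0 = 0.5768 (units of 1/Ω).
By the current-divider rule, I = I_0 · G_k/ΣG = 5.84 × 0.1334 = 0.7789 A.

I ≈ 0.779 A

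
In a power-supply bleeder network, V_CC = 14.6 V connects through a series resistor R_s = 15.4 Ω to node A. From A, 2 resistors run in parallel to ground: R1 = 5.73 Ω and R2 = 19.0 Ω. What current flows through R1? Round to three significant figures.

Combine the parallel branches: R_p = (1/5.73 + 1/19.0)⁻¹ = 4.402 Ω.
V_A by voltage divider: V_A = 14.6 × 4.402/(15.4 + 4.402) = 3.246 V.
I(R1) = V_A / R1 = 3.246/5.73 = 0.5665 A.

I ≈ 0.566 A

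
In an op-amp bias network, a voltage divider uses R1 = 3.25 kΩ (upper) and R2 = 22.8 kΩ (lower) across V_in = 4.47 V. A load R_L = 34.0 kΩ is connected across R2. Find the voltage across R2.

V_out ≈ 3.61 V

R2 ‖ R_L = (22.8 × 34.0)/(22.8 + 34.0) = 13.65 kΩ.
Voltage divider with the loaded lower leg: V_out = 4.47 × 13.65/(3.25 + 13.65) = 4.47 × 0.8077 = 3.610 V.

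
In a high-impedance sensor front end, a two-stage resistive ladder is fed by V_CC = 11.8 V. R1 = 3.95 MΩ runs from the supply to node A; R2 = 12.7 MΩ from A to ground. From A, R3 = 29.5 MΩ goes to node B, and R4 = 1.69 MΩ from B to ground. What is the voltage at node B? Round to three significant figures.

V_B ≈ 0.445 V

Looking into the second stage from A: R3 + R4 = 31.19 MΩ appears in parallel with R2.
R2 ‖ (R3+R4) = 9.025 MΩ.
First divider: V_A = V_CC · 9.025/(3.95 + 9.025) = 8.208 V.
Stage 2 is unloaded, so V_B = V_A · R4/(R3+R4) = 8.208 × 1.69/31.19 = 0.4447 V.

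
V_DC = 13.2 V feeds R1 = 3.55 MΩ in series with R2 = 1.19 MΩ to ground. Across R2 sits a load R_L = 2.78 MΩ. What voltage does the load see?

V_out ≈ 2.51 V

The load sits in parallel with R2, giving an effective lower resistance R2' = R2·R_L/(R2+R_L) = 0.8333 MΩ.
Now apply the divider: V_out = 13.2 × 0.1901 = 2.509 V.
(Unloaded it would be 3.31 V; the load pulls it down.)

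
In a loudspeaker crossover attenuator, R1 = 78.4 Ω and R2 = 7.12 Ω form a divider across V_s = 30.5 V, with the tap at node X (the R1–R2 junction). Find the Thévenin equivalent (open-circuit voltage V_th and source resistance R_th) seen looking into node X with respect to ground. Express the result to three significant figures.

V_th ≈ 2.54 V, R_th ≈ 6.53 Ω

With X open, the divider is unloaded: V_th = 30.5 × 7.12/85.52 = 2.539 V.
With V_s suppressed (replaced by a short), R_th = R1 ‖ R2 = (78.40 × 7.12)/(78.40 + 7.12) = 6.527 Ω.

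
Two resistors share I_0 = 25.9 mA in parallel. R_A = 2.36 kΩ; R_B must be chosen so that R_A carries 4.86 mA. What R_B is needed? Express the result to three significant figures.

R_B ≈ 0.545 kΩ

Two-branch current divider: I_A = I_0 · R_B/(R_A + R_B).
4.86/25.9 = R_B/(R_A + R_B) → R_B = R_A · (0.1876)/(1 − 0.1876) = 2.36 × 0.2310 = 0.5451 kΩ.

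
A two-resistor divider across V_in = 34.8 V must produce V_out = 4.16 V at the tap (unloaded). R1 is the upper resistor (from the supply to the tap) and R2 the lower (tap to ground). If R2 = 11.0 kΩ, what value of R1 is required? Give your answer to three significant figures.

R1 ≈ 81.0 kΩ

Required fraction k = V_out/V_in = 0.1195.
R1 = R2·(1/k − 1) = 11.0 × 7.365 = 81.02 kΩ.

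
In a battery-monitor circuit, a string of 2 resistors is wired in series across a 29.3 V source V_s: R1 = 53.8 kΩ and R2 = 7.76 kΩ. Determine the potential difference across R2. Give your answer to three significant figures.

V ≈ 3.69 V

Series total: ΣR = 53.8 + 7.76 = 61.56 kΩ.
By the voltage-divider rule, V = 29.3 × 7.760/61.56 = 3.693 V.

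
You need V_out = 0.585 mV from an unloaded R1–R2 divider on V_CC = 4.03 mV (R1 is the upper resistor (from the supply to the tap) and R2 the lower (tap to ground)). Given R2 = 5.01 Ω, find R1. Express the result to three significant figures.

R1 ≈ 29.5 Ω

The divider ratio is R2/(R1+R2) = 0.585/4.03 = 0.1452.
R1 = R2·(1/k − 1) = 5.01 × 5.889 = 29.50 Ω.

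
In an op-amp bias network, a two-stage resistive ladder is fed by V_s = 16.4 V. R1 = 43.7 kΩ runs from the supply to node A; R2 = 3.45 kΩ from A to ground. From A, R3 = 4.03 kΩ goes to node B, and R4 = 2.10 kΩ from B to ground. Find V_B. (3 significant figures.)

V_B ≈ 0.270 V

Looking into the second stage from A: R3 + R4 = 6.130 kΩ appears in parallel with R2.
R2 ‖ (R3+R4) = 2.208 kΩ.
First divider: V_A = V_s · 2.208/(43.7 + 2.208) = 0.7886 V.
Stage 2 is unloaded, so V_B = V_A · R4/(R3+R4) = 0.7886 × 2.10/6.130 = 0.2702 V.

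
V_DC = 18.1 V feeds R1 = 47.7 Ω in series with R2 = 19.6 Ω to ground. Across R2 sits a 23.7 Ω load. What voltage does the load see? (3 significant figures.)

The load sits in parallel with R2, giving an effective lower resistance R2' = R2·R_L/(R2+R_L) = 10.73 Ω.
Then V_out = V_DC · R2'/(R1 + R2') = 18.1 × 10.73/58.43 = 3.323 V.

V_out ≈ 3.32 V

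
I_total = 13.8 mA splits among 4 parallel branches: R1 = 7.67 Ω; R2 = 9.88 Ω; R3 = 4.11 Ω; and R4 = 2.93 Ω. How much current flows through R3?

ΣG = 1/7.67 + 1/9.88 + 1/4.11 + 1/2.93 = 0.8162.
R3 takes the fraction G_k/ΣG = 0.2433/0.8162 = 0.2981, so I = 13.8 × 0.2981 = 4.114 mA.

I ≈ 4.11 mA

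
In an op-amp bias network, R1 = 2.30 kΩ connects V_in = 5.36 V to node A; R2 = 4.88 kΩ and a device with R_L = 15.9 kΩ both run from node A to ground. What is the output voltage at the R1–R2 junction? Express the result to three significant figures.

R2 ‖ R_L = (4.88 × 15.9)/(4.88 + 15.9) = 3.734 kΩ.
Then V_out = V_in · R2'/(R1 + R2') = 5.36 × 3.734/6.034 = 3.317 V.

V_out ≈ 3.32 V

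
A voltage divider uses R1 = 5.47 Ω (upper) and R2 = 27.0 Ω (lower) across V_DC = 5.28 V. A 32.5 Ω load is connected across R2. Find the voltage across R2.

The load sits in parallel with R2, giving an effective lower resistance R2' = R2·R_L/(R2+R_L) = 14.75 Ω.
Now apply the divider: V_out = 5.28 × 0.7294 = 3.851 V.

V_out ≈ 3.85 V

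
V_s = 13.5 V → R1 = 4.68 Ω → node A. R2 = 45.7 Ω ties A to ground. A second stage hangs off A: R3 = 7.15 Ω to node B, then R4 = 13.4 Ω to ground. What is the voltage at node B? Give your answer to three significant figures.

V_B ≈ 6.62 V

The second stage (R3 + R4 = 20.55 Ω) loads node A in parallel with R2.
Effective lower resistance at A: R2 ‖ 20.55 = 14.18 Ω.
V_A = 13.5 × 14.18/(4.68 + 14.18) = 10.15 V.
Stage 2 is unloaded, so V_B = V_A · R4/(R3+R4) = 10.15 × 13.4/20.55 = 6.618 V.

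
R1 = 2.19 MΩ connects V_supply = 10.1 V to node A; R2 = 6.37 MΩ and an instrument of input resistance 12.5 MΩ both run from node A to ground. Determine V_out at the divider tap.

V_out ≈ 6.65 V

First combine the lower leg with the load: R2 ‖ R_L = 4.220 MΩ.
Voltage divider with the loaded lower leg: V_out = 10.1 × 4.220/(2.19 + 4.220) = 10.1 × 0.6583 = 6.649 V.
(Unloaded it would be 7.52 V; the load pulls it down.)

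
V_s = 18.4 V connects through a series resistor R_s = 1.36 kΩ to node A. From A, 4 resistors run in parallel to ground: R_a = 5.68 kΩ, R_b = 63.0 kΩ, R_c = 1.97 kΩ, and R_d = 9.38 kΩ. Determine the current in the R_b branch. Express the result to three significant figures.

Equivalent of the parallel group: R_p = 1.240 kΩ.
V_A by voltage divider: V_A = 18.4 × 1.240/(1.36 + 1.240) = 8.777 V.
I(R_b) = V_A / R_b = 8.777/63.0 = 0.1393 mA.

I ≈ 0.139 mA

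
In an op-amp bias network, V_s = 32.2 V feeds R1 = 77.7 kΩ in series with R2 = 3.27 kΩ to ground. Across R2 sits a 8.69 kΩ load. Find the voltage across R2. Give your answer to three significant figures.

The load sits in parallel with R2, giving an effective lower resistance R2' = R2·R_L/(R2+R_L) = 2.376 kΩ.
Then V_out = V_s · R2'/(R1 + R2') = 32.2 × 2.376/80.08 = 0.9554 V.

V_out ≈ 0.955 V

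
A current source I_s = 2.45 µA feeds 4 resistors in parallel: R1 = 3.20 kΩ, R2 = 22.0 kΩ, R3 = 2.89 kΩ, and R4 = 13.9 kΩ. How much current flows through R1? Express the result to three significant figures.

I ≈ 0.987 µA

Conductances: ΣG = 1/3.20 + 1/22.0 + 1/2.89 + 1/13.9 = 0.7759 (1/kΩ).
R1 takes the fraction G_k/ΣG = 0.3125/0.7759 = 0.4027, so I = 2.45 × 0.4027 = 0.9867 µA.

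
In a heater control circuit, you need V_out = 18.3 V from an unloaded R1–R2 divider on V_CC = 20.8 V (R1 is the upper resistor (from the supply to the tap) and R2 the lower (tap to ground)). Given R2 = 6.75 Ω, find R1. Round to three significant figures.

R1 ≈ 0.922 Ω

Required fraction k = V_out/V_CC = 0.8798.
Rearranging, R1 = R2·(1−k)/k = 6.75 × 0.1366 = 0.9221 Ω.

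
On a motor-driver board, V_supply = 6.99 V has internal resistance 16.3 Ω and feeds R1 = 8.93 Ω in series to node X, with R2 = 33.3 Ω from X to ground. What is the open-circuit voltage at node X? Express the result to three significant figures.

V_th ≈ 3.98 V

R1' = 16.3 + 8.93 = 25.23 Ω (source resistance + R1).
V_th is the unloaded tap voltage: V_supply · R2/(R1'+R2) = 6.99 × 0.5689 = 3.977 V.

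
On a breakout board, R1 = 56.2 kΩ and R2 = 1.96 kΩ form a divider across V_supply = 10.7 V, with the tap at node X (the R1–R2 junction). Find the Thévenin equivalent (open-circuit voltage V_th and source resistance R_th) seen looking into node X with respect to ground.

V_th ≈ 0.361 V, R_th ≈ 1.89 kΩ

Open-circuit (no load on X): V_th = V_supply · R2/(R1 + R2) = 10.7 × 1.96/(56.20 + 1.96) = 0.3606 V.
With V_supply suppressed (replaced by a short), R_th = R1 ‖ R2 = (56.20 × 1.96)/(56.20 + 1.96) = 1.894 kΩ.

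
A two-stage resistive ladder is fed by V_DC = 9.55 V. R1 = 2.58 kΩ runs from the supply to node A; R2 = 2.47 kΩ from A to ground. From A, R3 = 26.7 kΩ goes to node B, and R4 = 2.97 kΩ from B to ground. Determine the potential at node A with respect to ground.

The second stage (R3 + R4 = 29.67 kΩ) loads node A in parallel with R2.
R2 ‖ (R3+R4) = 2.280 kΩ.
First divider: V_A = V_DC · 2.280/(2.58 + 2.280) = 4.480 V.

V_A ≈ 4.48 V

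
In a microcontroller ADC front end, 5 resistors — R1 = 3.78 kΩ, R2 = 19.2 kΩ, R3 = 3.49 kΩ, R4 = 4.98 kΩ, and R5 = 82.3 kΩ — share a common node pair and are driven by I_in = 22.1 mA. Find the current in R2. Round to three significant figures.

I ≈ 1.41 mA

Total conductance ΣG = 1/3.78 + 1/19.2 + 1/3.49 + 1/4.98 + 1/82.3 = 0.8161 (units of 1/kΩ).
Current divider: I(R2) = I_in · G_k/ΣG = 22.1 × (0.05208/0.8161) = 22.1 × 0.06382 = 1.410 mA.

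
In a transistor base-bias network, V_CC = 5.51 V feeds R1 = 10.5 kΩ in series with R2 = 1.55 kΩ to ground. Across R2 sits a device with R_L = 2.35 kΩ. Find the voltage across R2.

First combine the lower leg with the load: R2 ‖ R_L = 0.9340 kΩ.
Voltage divider with the loaded lower leg: V_out = 5.51 × 0.9340/(10.5 + 0.9340) = 5.51 × 0.08168 = 0.4501 V.
(Unloaded it would be 0.709 V; the load pulls it down.)

V_out ≈ 0.450 V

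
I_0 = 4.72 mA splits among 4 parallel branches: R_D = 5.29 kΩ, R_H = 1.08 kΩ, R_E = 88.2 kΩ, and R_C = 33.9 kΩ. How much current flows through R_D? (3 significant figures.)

Total conductance ΣG = 1/5.29 + 1/1.08 + 1/88.2 + 1/33.9 = 1.156 (units of 1/kΩ).
R_D takes the fraction G_k/ΣG = 0.1890/1.156 = 0.1636, so I = 4.72 × 0.1636 = 0.7720 mA.

I ≈ 0.772 mA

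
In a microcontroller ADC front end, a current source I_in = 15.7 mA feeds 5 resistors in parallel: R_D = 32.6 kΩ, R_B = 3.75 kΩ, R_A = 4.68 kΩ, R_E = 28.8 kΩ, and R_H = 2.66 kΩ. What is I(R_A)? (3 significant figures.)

I ≈ 3.64 mA

Total conductance ΣG = 1/32.6 + 1/3.75 + 1/4.68 + 1/28.8 + 1/2.66 = 0.9217 (units of 1/kΩ).
Current divider: I(R_A) = I_in · G_k/ΣG = 15.7 × (0.2137/0.9217) = 15.7 × 0.2318 = 3.640 mA.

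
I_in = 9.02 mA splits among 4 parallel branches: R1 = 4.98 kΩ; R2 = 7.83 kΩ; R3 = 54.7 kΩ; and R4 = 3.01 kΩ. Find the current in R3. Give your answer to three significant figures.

I ≈ 0.243 mA

ΣG = 1/4.98 + 1/7.83 + 1/54.7 + 1/3.01 = 0.6790.
By the current-divider rule, I = I_in · G_k/ΣG = 9.02 × 0.02692 = 0.2428 mA.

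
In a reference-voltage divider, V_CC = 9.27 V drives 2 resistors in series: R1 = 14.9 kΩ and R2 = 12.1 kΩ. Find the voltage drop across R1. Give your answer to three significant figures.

V ≈ 5.12 V

ΣR = 14.9 + 12.1 = 27.00 kΩ.
By the voltage-divider rule, V = 9.27 × 14.90/27.00 = 5.116 V.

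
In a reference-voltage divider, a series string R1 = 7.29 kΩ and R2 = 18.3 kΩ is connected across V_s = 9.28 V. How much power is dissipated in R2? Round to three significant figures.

The common current is I = 9.28/25.59 = 0.3626 mA.
P(R2) = I²·R2 = (0.3626)² × 18.3 = 2.407 mW.

P ≈ 2.41 mW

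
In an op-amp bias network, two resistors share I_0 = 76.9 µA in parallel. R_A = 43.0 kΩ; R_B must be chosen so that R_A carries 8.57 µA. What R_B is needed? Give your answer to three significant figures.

R_B ≈ 5.39 kΩ

Two-branch current divider: I_A = I_0 · R_B/(R_A + R_B).
8.57/76.9 = R_B/(R_A + R_B) → R_B = R_A · (0.1114)/(1 − 0.1114) = 43.0 × 0.1254 = 5.393 kΩ.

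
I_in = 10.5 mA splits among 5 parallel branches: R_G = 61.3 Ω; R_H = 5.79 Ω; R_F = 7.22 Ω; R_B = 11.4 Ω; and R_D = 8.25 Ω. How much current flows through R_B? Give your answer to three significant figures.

I ≈ 1.72 mA

Conductances: ΣG = 1/61.3 + 1/5.79 + 1/7.22 + 1/11.4 + 1/8.25 = 0.5365 (1/Ω).
By the current-divider rule, I = I_in · G_k/ΣG = 10.5 × 0.1635 = 1.717 mA.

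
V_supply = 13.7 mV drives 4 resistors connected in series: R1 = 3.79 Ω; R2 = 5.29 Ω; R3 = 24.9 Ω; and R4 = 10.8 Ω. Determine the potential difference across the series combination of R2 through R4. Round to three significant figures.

Total series resistance ΣR = 3.79 + 5.29 + 24.9 + 10.8 = 44.78 Ω.
R_{R2..R4} = 5.29 + 24.9 + 10.8 = 40.99 Ω.
By the voltage-divider rule, V = 13.7 × 40.99/44.78 = 12.54 mV.

V ≈ 12.5 mV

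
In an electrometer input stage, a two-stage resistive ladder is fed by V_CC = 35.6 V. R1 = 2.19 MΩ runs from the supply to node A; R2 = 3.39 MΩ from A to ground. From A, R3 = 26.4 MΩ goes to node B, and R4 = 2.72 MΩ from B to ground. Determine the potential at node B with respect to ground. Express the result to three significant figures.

The second stage (R3 + R4 = 29.12 MΩ) loads node A in parallel with R2.
Effective lower resistance at A: R2 ‖ 29.12 = 3.037 MΩ.
V_A = 35.6 × 3.037/(2.19 + 3.037) = 20.68 V.
Then the unloaded second divider: V_B = V_A × R4/(R3+R4) = 20.68 × 0.09341 = 1.932 V.

V_B ≈ 1.93 V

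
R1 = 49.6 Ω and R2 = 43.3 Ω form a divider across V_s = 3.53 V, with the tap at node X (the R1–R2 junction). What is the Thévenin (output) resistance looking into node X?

R_th ≈ 23.1 Ω

Looking into X with the source shorted: R_th = R1·R2/(R1+R2) = 49.60 × 43.3/92.90 = 23.12 Ω.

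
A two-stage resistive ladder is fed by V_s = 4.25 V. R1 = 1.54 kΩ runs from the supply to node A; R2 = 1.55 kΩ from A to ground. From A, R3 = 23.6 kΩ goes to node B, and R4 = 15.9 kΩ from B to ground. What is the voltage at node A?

V_A ≈ 2.09 V

Node A sees R2 in parallel with the series input of stage 2, R3 + R4 = 39.50 kΩ.
Effective lower resistance at A: R2 ‖ 39.50 = 1.491 kΩ.
V_A = 4.25 × 1.491/(1.54 + 1.491) = 2.091 V.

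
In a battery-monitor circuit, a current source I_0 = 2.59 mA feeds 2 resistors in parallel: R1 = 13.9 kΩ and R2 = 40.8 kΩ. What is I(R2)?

Two-branch current divider: I_k = I_0 · R_other/(R_1 + R_2).
So I = 2.59 × 13.9/54.70 = 0.6582 mA.

I ≈ 0.658 mA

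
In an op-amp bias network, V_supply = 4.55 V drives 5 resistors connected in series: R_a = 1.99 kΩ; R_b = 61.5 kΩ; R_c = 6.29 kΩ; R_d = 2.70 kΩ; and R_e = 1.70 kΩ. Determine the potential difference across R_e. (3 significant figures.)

Series total: ΣR = 1.99 + 61.5 + 6.29 + 2.70 + 1.70 = 74.18 kΩ.
Voltage divider: V = V_supply · (1.700 / 74.18) = 4.55 × 0.02292 = 0.1043 V.

V ≈ 0.104 V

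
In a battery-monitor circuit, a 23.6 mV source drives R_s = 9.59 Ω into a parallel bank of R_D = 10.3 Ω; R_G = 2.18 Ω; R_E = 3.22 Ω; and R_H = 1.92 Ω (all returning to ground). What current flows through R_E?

I ≈ 0.512 mA

Combine the parallel branches: R_p = (1/10.3 + 1/2.18 + 1/3.22 + 1/1.92)⁻¹ = 0.7209 Ω.
Node voltage V_A = V_supply · R_p/(R_s + R_p) = 23.6 × 0.06991 = 1.650 mV.
I(R_E) = V_A / R_E = 1.650/3.22 = 0.5124 mA.
(Check via current divider: I_total = 2.289 mA; share G_k/ΣG = 0.2239 → same result.)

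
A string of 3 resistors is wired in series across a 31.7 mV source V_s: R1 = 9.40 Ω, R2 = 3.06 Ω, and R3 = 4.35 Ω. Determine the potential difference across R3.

ΣR = 9.40 + 3.06 + 4.35 = 16.81 Ω.
Voltage divider: V = V_s · (4.350 / 16.81) = 31.7 × 0.2588 = 8.203 mV.

V ≈ 8.20 mV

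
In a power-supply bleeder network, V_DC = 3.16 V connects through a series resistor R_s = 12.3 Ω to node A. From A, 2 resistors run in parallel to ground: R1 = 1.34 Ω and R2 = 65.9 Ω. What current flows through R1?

I ≈ 0.228 A

Parallel bank: R_p = 1/(1/1.34 + 1/65.9) = 1.313 Ω.
Node voltage V_A = V_DC · R_p/(R_s + R_p) = 3.16 × 0.09647 = 0.3049 V.
I(R1) = V_A / R1 = 0.3049/1.34 = 0.2275 A.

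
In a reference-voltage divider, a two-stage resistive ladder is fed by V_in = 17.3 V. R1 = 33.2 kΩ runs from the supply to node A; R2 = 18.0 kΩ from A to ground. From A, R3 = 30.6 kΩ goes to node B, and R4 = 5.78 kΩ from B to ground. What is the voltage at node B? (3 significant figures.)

Looking into the second stage from A: R3 + R4 = 36.38 kΩ appears in parallel with R2.
R2 ‖ (R3+R4) = 12.04 kΩ.
So V_A = 17.3 × 0.2662 = 4.605 V.
Stage 2 is unloaded, so V_B = V_A · R4/(R3+R4) = 4.605 × 5.78/36.38 = 0.7316 V.

V_B ≈ 0.732 V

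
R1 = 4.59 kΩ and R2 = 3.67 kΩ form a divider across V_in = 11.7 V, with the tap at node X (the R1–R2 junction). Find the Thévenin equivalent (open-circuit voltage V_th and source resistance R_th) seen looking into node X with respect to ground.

V_th is the unloaded tap voltage: V_in · R2/(R1+R2) = 11.7 × 0.4443 = 5.198 V.
With V_in suppressed (replaced by a short), R_th = R1 ‖ R2 = (4.590 × 3.67)/(4.590 + 3.67) = 2.039 kΩ.

V_th ≈ 5.20 V, R_th ≈ 2.04 kΩ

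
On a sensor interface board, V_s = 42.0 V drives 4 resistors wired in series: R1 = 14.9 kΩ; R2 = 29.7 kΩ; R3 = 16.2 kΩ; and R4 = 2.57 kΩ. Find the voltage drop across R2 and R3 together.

Total series resistance ΣR = 14.9 + 29.7 + 16.2 + 2.57 = 63.37 kΩ.
R_{R2..R3} = 29.7 + 16.2 = 45.90 kΩ.
By the voltage-divider rule, V = 42.0 × 45.90/63.37 = 30.42 V.

V ≈ 30.4 V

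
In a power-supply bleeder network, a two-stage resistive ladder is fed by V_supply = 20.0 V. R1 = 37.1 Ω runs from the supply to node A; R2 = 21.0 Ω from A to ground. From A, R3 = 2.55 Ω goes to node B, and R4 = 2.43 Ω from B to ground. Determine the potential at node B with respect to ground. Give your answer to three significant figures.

Node A sees R2 in parallel with the series input of stage 2, R3 + R4 = 4.980 Ω.
Effective lower resistance at A: R2 ‖ 4.980 = 4.025 Ω.
V_A = 20.0 × 4.025/(37.1 + 4.025) = 1.958 V.
Then the unloaded second divider: V_B = V_A × R4/(R3+R4) = 1.958 × 0.4880 = 0.9552 V.

V_B ≈ 0.955 V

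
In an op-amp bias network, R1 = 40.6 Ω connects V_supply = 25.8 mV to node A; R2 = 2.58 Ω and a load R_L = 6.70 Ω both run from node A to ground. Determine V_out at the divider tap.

V_out ≈ 1.13 mV

R2 ‖ R_L = (2.58 × 6.70)/(2.58 + 6.70) = 1.863 Ω.
Now apply the divider: V_out = 25.8 × 0.04387 = 1.132 mV.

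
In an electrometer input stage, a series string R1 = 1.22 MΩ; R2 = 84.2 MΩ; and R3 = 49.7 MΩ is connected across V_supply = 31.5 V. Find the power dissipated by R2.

P ≈ 4.58 µW

The common current is I = 31.5/135.1 = 0.2331 µA.
V(R2) = I·R = 19.63 V; P = V·I = 19.63 × 0.2331 = 4.576 µW.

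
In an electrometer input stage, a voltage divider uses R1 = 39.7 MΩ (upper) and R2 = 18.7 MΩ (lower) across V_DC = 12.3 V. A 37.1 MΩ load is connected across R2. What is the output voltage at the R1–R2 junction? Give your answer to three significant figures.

R2 ‖ R_L = (18.7 × 37.1)/(18.7 + 37.1) = 12.43 MΩ.
Now apply the divider: V_out = 12.3 × 0.2385 = 2.933 V.

V_out ≈ 2.93 V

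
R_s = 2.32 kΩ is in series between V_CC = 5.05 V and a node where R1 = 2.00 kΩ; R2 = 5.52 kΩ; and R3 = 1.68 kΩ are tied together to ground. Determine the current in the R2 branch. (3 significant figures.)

I ≈ 0.231 mA

Combine the parallel branches: R_p = (1/2.00 + 1/5.52 + 1/1.68)⁻¹ = 0.7835 kΩ.
V_A by voltage divider: V_A = 5.05 × 0.7835/(2.32 + 0.7835) = 1.275 V.
I(R2) = V_A / R2 = 1.275/5.52 = 0.2310 mA.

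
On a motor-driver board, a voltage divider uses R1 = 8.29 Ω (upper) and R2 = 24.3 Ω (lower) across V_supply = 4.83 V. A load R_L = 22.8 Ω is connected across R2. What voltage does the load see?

V_out ≈ 2.83 V

The load sits in parallel with R2, giving an effective lower resistance R2' = R2·R_L/(R2+R_L) = 11.76 Ω.
Voltage divider with the loaded lower leg: V_out = 4.83 × 11.76/(8.29 + 11.76) = 4.83 × 0.5866 = 2.833 V.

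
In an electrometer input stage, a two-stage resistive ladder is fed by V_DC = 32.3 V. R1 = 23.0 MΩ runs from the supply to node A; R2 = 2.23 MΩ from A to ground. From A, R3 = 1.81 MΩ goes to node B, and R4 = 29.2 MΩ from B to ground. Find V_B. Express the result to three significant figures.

The second stage (R3 + R4 = 31.01 MΩ) loads node A in parallel with R2.
Effective lower resistance at A: R2 ‖ 31.01 = 2.080 MΩ.
V_A = 32.3 × 2.080/(23.0 + 2.080) = 2.679 V.
Then the unloaded second divider: V_B = V_A × R4/(R3+R4) = 2.679 × 0.9416 = 2.523 V.

V_B ≈ 2.52 V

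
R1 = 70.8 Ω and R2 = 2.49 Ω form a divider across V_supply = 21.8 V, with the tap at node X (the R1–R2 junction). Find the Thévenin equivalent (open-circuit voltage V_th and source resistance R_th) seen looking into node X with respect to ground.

With X open, the divider is unloaded: V_th = 21.8 × 2.49/73.29 = 0.7406 V.
Looking into X with the source shorted: R_th = R1·R2/(R1+R2) = 70.80 × 2.49/73.29 = 2.405 Ω.

V_th ≈ 0.741 V, R_th ≈ 2.41 Ω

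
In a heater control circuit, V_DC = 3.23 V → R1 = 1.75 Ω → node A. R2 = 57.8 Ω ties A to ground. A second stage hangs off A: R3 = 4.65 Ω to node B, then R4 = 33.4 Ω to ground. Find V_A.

The second stage (R3 + R4 = 38.05 Ω) loads node A in parallel with R2.
R2 ‖ (R3+R4) = 22.95 Ω.
First divider: V_A = V_DC · 22.95/(1.75 + 22.95) = 3.001 V.

V_A ≈ 3.00 V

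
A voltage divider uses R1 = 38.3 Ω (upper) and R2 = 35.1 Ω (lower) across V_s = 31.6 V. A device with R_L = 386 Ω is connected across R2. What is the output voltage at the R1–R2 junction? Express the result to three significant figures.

R2 ‖ R_L = (35.1 × 386)/(35.1 + 386) = 32.17 Ω.
Voltage divider with the loaded lower leg: V_out = 31.6 × 32.17/(38.3 + 32.17) = 31.6 × 0.4565 = 14.43 V.

V_out ≈ 14.4 V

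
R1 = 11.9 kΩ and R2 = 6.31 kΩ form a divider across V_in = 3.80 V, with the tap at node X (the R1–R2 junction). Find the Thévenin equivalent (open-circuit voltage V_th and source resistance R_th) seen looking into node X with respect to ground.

With X open, the divider is unloaded: V_th = 3.80 × 6.31/18.21 = 1.317 V.
Zeroing V_in shorts the top of R1 to ground, so R_th = R1 ‖ R2 = 4.124 kΩ.

V_th ≈ 1.32 V, R_th ≈ 4.12 kΩ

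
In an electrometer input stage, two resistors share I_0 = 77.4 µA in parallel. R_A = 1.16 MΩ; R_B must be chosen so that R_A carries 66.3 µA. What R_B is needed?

R_B ≈ 6.93 MΩ

In a two-way split, I_A/I_0 = R_B/(R_A + R_B).
With f = 0.8566, R_B = R_A · f/(1−f) = 1.16 × 5.973 = 6.929 MΩ.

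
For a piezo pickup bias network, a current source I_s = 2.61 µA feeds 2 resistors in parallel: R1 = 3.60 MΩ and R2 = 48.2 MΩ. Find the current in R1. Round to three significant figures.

I ≈ 2.43 µA

Two-branch current divider: I_k = I_s · R_other/(R_1 + R_2).
So I = 2.61 × 48.2/51.80 = 2.429 µA.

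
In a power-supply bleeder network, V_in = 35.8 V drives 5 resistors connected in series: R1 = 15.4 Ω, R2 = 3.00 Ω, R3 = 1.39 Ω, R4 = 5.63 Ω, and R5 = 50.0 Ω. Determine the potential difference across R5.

V ≈ 23.7 V

ΣR = 15.4 + 3.00 + 1.39 + 5.63 + 50.0 = 75.42 Ω.
V = V_in · R/ΣR = 35.8 × 0.6630 = 23.73 V.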